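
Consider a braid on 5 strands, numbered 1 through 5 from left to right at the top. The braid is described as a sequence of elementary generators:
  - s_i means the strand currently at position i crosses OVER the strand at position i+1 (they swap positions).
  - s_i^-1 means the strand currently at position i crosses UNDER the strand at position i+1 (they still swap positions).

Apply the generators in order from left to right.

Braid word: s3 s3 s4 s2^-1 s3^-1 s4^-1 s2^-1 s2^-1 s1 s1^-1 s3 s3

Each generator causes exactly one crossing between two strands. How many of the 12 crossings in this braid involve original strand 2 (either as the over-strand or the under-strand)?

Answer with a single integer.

Gen 1: crossing 3x4. Involves strand 2? no. Count so far: 0
Gen 2: crossing 4x3. Involves strand 2? no. Count so far: 0
Gen 3: crossing 4x5. Involves strand 2? no. Count so far: 0
Gen 4: crossing 2x3. Involves strand 2? yes. Count so far: 1
Gen 5: crossing 2x5. Involves strand 2? yes. Count so far: 2
Gen 6: crossing 2x4. Involves strand 2? yes. Count so far: 3
Gen 7: crossing 3x5. Involves strand 2? no. Count so far: 3
Gen 8: crossing 5x3. Involves strand 2? no. Count so far: 3
Gen 9: crossing 1x3. Involves strand 2? no. Count so far: 3
Gen 10: crossing 3x1. Involves strand 2? no. Count so far: 3
Gen 11: crossing 5x4. Involves strand 2? no. Count so far: 3
Gen 12: crossing 4x5. Involves strand 2? no. Count so far: 3

Answer: 3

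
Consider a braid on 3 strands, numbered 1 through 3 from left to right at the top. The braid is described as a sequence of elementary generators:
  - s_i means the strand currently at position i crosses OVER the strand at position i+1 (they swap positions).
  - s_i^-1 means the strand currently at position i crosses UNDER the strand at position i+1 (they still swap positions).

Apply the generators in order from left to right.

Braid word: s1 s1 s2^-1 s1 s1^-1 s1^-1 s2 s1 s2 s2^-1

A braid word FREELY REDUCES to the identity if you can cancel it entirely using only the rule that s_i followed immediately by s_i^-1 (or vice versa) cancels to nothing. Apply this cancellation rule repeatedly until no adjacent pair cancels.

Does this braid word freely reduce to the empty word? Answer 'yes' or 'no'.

Gen 1 (s1): push. Stack: [s1]
Gen 2 (s1): push. Stack: [s1 s1]
Gen 3 (s2^-1): push. Stack: [s1 s1 s2^-1]
Gen 4 (s1): push. Stack: [s1 s1 s2^-1 s1]
Gen 5 (s1^-1): cancels prior s1. Stack: [s1 s1 s2^-1]
Gen 6 (s1^-1): push. Stack: [s1 s1 s2^-1 s1^-1]
Gen 7 (s2): push. Stack: [s1 s1 s2^-1 s1^-1 s2]
Gen 8 (s1): push. Stack: [s1 s1 s2^-1 s1^-1 s2 s1]
Gen 9 (s2): push. Stack: [s1 s1 s2^-1 s1^-1 s2 s1 s2]
Gen 10 (s2^-1): cancels prior s2. Stack: [s1 s1 s2^-1 s1^-1 s2 s1]
Reduced word: s1 s1 s2^-1 s1^-1 s2 s1

Answer: no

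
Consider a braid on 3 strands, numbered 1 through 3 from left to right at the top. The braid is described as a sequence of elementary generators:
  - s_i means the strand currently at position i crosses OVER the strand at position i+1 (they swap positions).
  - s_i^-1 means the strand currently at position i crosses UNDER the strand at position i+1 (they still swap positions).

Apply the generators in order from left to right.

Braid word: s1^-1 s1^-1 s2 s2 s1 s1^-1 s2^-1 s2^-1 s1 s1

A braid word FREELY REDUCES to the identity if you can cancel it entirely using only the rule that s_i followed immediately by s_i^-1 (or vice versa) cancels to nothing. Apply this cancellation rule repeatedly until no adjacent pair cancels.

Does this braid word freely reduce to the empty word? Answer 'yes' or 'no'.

Gen 1 (s1^-1): push. Stack: [s1^-1]
Gen 2 (s1^-1): push. Stack: [s1^-1 s1^-1]
Gen 3 (s2): push. Stack: [s1^-1 s1^-1 s2]
Gen 4 (s2): push. Stack: [s1^-1 s1^-1 s2 s2]
Gen 5 (s1): push. Stack: [s1^-1 s1^-1 s2 s2 s1]
Gen 6 (s1^-1): cancels prior s1. Stack: [s1^-1 s1^-1 s2 s2]
Gen 7 (s2^-1): cancels prior s2. Stack: [s1^-1 s1^-1 s2]
Gen 8 (s2^-1): cancels prior s2. Stack: [s1^-1 s1^-1]
Gen 9 (s1): cancels prior s1^-1. Stack: [s1^-1]
Gen 10 (s1): cancels prior s1^-1. Stack: []
Reduced word: (empty)

Answer: yes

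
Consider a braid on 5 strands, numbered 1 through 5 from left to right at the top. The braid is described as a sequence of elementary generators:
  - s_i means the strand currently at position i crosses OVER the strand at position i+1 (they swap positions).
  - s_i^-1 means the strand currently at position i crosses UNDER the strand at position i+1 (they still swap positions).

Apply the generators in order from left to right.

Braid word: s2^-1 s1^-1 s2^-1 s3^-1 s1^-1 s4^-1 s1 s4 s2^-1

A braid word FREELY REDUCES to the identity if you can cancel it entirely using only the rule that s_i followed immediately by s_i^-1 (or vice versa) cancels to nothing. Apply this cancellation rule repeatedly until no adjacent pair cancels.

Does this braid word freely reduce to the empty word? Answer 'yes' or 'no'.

Answer: no

Derivation:
Gen 1 (s2^-1): push. Stack: [s2^-1]
Gen 2 (s1^-1): push. Stack: [s2^-1 s1^-1]
Gen 3 (s2^-1): push. Stack: [s2^-1 s1^-1 s2^-1]
Gen 4 (s3^-1): push. Stack: [s2^-1 s1^-1 s2^-1 s3^-1]
Gen 5 (s1^-1): push. Stack: [s2^-1 s1^-1 s2^-1 s3^-1 s1^-1]
Gen 6 (s4^-1): push. Stack: [s2^-1 s1^-1 s2^-1 s3^-1 s1^-1 s4^-1]
Gen 7 (s1): push. Stack: [s2^-1 s1^-1 s2^-1 s3^-1 s1^-1 s4^-1 s1]
Gen 8 (s4): push. Stack: [s2^-1 s1^-1 s2^-1 s3^-1 s1^-1 s4^-1 s1 s4]
Gen 9 (s2^-1): push. Stack: [s2^-1 s1^-1 s2^-1 s3^-1 s1^-1 s4^-1 s1 s4 s2^-1]
Reduced word: s2^-1 s1^-1 s2^-1 s3^-1 s1^-1 s4^-1 s1 s4 s2^-1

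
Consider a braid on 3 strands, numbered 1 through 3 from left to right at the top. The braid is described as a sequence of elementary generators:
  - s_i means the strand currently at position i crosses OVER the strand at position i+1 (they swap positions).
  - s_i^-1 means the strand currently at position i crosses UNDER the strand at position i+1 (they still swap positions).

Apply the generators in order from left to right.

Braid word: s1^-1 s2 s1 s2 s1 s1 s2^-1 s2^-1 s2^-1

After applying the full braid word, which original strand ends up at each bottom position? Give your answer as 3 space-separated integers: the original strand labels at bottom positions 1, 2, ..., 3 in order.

Gen 1 (s1^-1): strand 1 crosses under strand 2. Perm now: [2 1 3]
Gen 2 (s2): strand 1 crosses over strand 3. Perm now: [2 3 1]
Gen 3 (s1): strand 2 crosses over strand 3. Perm now: [3 2 1]
Gen 4 (s2): strand 2 crosses over strand 1. Perm now: [3 1 2]
Gen 5 (s1): strand 3 crosses over strand 1. Perm now: [1 3 2]
Gen 6 (s1): strand 1 crosses over strand 3. Perm now: [3 1 2]
Gen 7 (s2^-1): strand 1 crosses under strand 2. Perm now: [3 2 1]
Gen 8 (s2^-1): strand 2 crosses under strand 1. Perm now: [3 1 2]
Gen 9 (s2^-1): strand 1 crosses under strand 2. Perm now: [3 2 1]

Answer: 3 2 1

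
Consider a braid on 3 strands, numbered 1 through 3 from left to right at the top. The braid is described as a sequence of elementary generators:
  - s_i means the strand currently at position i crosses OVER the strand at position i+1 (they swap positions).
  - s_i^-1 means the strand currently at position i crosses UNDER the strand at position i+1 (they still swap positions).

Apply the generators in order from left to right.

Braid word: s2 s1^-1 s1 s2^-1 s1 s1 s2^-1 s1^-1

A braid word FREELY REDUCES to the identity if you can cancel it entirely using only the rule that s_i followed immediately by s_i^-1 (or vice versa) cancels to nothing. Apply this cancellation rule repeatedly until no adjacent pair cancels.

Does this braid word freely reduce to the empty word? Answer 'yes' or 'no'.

Answer: no

Derivation:
Gen 1 (s2): push. Stack: [s2]
Gen 2 (s1^-1): push. Stack: [s2 s1^-1]
Gen 3 (s1): cancels prior s1^-1. Stack: [s2]
Gen 4 (s2^-1): cancels prior s2. Stack: []
Gen 5 (s1): push. Stack: [s1]
Gen 6 (s1): push. Stack: [s1 s1]
Gen 7 (s2^-1): push. Stack: [s1 s1 s2^-1]
Gen 8 (s1^-1): push. Stack: [s1 s1 s2^-1 s1^-1]
Reduced word: s1 s1 s2^-1 s1^-1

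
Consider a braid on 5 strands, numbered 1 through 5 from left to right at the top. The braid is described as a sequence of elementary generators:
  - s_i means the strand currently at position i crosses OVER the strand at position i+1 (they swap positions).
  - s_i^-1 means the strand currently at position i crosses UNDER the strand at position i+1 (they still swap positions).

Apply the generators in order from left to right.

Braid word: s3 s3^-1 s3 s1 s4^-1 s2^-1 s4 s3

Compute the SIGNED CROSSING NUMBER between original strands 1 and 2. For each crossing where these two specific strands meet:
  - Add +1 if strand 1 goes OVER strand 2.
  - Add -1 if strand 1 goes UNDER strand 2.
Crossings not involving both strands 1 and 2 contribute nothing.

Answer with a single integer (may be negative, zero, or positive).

Gen 1: crossing 3x4. Both 1&2? no. Sum: 0
Gen 2: crossing 4x3. Both 1&2? no. Sum: 0
Gen 3: crossing 3x4. Both 1&2? no. Sum: 0
Gen 4: 1 over 2. Both 1&2? yes. Contrib: +1. Sum: 1
Gen 5: crossing 3x5. Both 1&2? no. Sum: 1
Gen 6: crossing 1x4. Both 1&2? no. Sum: 1
Gen 7: crossing 5x3. Both 1&2? no. Sum: 1
Gen 8: crossing 1x3. Both 1&2? no. Sum: 1

Answer: 1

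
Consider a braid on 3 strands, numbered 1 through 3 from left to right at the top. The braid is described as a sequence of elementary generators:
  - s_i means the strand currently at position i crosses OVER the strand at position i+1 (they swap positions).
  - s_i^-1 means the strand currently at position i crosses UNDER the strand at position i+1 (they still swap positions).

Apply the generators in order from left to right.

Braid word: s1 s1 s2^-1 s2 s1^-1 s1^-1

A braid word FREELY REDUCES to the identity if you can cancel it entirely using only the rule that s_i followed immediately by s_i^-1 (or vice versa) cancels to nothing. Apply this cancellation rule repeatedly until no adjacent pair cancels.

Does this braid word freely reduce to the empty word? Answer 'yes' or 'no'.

Answer: yes

Derivation:
Gen 1 (s1): push. Stack: [s1]
Gen 2 (s1): push. Stack: [s1 s1]
Gen 3 (s2^-1): push. Stack: [s1 s1 s2^-1]
Gen 4 (s2): cancels prior s2^-1. Stack: [s1 s1]
Gen 5 (s1^-1): cancels prior s1. Stack: [s1]
Gen 6 (s1^-1): cancels prior s1. Stack: []
Reduced word: (empty)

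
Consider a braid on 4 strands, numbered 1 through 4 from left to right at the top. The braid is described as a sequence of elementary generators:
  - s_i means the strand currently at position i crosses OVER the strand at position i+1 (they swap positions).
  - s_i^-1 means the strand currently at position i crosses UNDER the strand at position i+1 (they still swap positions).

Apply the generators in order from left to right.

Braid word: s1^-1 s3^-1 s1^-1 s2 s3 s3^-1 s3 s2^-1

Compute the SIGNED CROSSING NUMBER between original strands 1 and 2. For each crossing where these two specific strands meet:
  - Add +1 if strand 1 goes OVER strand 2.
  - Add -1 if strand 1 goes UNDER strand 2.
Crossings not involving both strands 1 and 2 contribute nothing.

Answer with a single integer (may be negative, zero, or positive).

Answer: 0

Derivation:
Gen 1: 1 under 2. Both 1&2? yes. Contrib: -1. Sum: -1
Gen 2: crossing 3x4. Both 1&2? no. Sum: -1
Gen 3: 2 under 1. Both 1&2? yes. Contrib: +1. Sum: 0
Gen 4: crossing 2x4. Both 1&2? no. Sum: 0
Gen 5: crossing 2x3. Both 1&2? no. Sum: 0
Gen 6: crossing 3x2. Both 1&2? no. Sum: 0
Gen 7: crossing 2x3. Both 1&2? no. Sum: 0
Gen 8: crossing 4x3. Both 1&2? no. Sum: 0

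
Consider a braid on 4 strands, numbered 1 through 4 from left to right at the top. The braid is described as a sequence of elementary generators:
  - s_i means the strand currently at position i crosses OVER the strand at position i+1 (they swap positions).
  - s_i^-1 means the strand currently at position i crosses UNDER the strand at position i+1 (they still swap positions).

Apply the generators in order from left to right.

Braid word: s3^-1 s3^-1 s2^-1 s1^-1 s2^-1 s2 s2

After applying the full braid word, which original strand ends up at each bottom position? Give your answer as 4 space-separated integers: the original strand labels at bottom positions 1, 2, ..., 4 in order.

Gen 1 (s3^-1): strand 3 crosses under strand 4. Perm now: [1 2 4 3]
Gen 2 (s3^-1): strand 4 crosses under strand 3. Perm now: [1 2 3 4]
Gen 3 (s2^-1): strand 2 crosses under strand 3. Perm now: [1 3 2 4]
Gen 4 (s1^-1): strand 1 crosses under strand 3. Perm now: [3 1 2 4]
Gen 5 (s2^-1): strand 1 crosses under strand 2. Perm now: [3 2 1 4]
Gen 6 (s2): strand 2 crosses over strand 1. Perm now: [3 1 2 4]
Gen 7 (s2): strand 1 crosses over strand 2. Perm now: [3 2 1 4]

Answer: 3 2 1 4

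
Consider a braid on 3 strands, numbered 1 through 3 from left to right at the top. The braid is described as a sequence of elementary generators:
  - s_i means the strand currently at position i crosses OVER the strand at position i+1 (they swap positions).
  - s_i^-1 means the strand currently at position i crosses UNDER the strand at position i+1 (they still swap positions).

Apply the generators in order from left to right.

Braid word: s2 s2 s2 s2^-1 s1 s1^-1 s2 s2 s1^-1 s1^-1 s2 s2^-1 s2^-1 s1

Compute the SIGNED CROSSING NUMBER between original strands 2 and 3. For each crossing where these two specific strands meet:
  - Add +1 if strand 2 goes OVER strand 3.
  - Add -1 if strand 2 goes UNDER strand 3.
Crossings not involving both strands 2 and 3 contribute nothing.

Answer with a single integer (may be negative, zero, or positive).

Answer: 3

Derivation:
Gen 1: 2 over 3. Both 2&3? yes. Contrib: +1. Sum: 1
Gen 2: 3 over 2. Both 2&3? yes. Contrib: -1. Sum: 0
Gen 3: 2 over 3. Both 2&3? yes. Contrib: +1. Sum: 1
Gen 4: 3 under 2. Both 2&3? yes. Contrib: +1. Sum: 2
Gen 5: crossing 1x2. Both 2&3? no. Sum: 2
Gen 6: crossing 2x1. Both 2&3? no. Sum: 2
Gen 7: 2 over 3. Both 2&3? yes. Contrib: +1. Sum: 3
Gen 8: 3 over 2. Both 2&3? yes. Contrib: -1. Sum: 2
Gen 9: crossing 1x2. Both 2&3? no. Sum: 2
Gen 10: crossing 2x1. Both 2&3? no. Sum: 2
Gen 11: 2 over 3. Both 2&3? yes. Contrib: +1. Sum: 3
Gen 12: 3 under 2. Both 2&3? yes. Contrib: +1. Sum: 4
Gen 13: 2 under 3. Both 2&3? yes. Contrib: -1. Sum: 3
Gen 14: crossing 1x3. Both 2&3? no. Sum: 3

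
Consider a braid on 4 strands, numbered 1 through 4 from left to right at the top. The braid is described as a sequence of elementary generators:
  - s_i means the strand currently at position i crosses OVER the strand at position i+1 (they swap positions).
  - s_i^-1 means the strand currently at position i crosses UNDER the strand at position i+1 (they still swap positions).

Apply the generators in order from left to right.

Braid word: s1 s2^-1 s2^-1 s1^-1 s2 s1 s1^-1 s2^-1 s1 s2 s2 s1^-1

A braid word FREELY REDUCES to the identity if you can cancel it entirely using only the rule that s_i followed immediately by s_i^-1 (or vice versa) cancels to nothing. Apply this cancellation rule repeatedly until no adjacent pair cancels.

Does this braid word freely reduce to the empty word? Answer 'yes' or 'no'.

Answer: yes

Derivation:
Gen 1 (s1): push. Stack: [s1]
Gen 2 (s2^-1): push. Stack: [s1 s2^-1]
Gen 3 (s2^-1): push. Stack: [s1 s2^-1 s2^-1]
Gen 4 (s1^-1): push. Stack: [s1 s2^-1 s2^-1 s1^-1]
Gen 5 (s2): push. Stack: [s1 s2^-1 s2^-1 s1^-1 s2]
Gen 6 (s1): push. Stack: [s1 s2^-1 s2^-1 s1^-1 s2 s1]
Gen 7 (s1^-1): cancels prior s1. Stack: [s1 s2^-1 s2^-1 s1^-1 s2]
Gen 8 (s2^-1): cancels prior s2. Stack: [s1 s2^-1 s2^-1 s1^-1]
Gen 9 (s1): cancels prior s1^-1. Stack: [s1 s2^-1 s2^-1]
Gen 10 (s2): cancels prior s2^-1. Stack: [s1 s2^-1]
Gen 11 (s2): cancels prior s2^-1. Stack: [s1]
Gen 12 (s1^-1): cancels prior s1. Stack: []
Reduced word: (empty)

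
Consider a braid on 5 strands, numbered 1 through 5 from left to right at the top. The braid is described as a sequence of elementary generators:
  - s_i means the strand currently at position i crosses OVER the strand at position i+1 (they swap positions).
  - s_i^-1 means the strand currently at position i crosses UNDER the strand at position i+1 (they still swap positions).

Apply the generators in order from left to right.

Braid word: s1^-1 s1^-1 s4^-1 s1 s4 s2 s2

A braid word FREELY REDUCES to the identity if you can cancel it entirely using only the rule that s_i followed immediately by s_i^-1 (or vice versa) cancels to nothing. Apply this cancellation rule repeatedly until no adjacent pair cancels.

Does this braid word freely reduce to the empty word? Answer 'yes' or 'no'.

Gen 1 (s1^-1): push. Stack: [s1^-1]
Gen 2 (s1^-1): push. Stack: [s1^-1 s1^-1]
Gen 3 (s4^-1): push. Stack: [s1^-1 s1^-1 s4^-1]
Gen 4 (s1): push. Stack: [s1^-1 s1^-1 s4^-1 s1]
Gen 5 (s4): push. Stack: [s1^-1 s1^-1 s4^-1 s1 s4]
Gen 6 (s2): push. Stack: [s1^-1 s1^-1 s4^-1 s1 s4 s2]
Gen 7 (s2): push. Stack: [s1^-1 s1^-1 s4^-1 s1 s4 s2 s2]
Reduced word: s1^-1 s1^-1 s4^-1 s1 s4 s2 s2

Answer: no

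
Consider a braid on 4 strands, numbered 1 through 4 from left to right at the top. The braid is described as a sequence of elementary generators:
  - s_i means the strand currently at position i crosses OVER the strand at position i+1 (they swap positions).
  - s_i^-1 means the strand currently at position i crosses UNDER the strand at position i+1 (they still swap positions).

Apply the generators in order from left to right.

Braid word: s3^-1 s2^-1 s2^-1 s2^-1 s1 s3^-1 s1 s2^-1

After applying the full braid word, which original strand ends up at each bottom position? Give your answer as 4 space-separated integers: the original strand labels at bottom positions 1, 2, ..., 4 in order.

Answer: 1 3 4 2

Derivation:
Gen 1 (s3^-1): strand 3 crosses under strand 4. Perm now: [1 2 4 3]
Gen 2 (s2^-1): strand 2 crosses under strand 4. Perm now: [1 4 2 3]
Gen 3 (s2^-1): strand 4 crosses under strand 2. Perm now: [1 2 4 3]
Gen 4 (s2^-1): strand 2 crosses under strand 4. Perm now: [1 4 2 3]
Gen 5 (s1): strand 1 crosses over strand 4. Perm now: [4 1 2 3]
Gen 6 (s3^-1): strand 2 crosses under strand 3. Perm now: [4 1 3 2]
Gen 7 (s1): strand 4 crosses over strand 1. Perm now: [1 4 3 2]
Gen 8 (s2^-1): strand 4 crosses under strand 3. Perm now: [1 3 4 2]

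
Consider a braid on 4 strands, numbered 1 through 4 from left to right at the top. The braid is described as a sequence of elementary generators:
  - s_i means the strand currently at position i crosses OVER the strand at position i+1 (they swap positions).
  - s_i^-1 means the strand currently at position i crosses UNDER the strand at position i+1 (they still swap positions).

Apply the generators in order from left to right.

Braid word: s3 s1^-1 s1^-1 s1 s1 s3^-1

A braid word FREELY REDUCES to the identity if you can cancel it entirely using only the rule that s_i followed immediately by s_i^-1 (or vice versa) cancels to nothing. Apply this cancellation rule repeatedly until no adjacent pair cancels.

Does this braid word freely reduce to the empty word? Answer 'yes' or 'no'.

Answer: yes

Derivation:
Gen 1 (s3): push. Stack: [s3]
Gen 2 (s1^-1): push. Stack: [s3 s1^-1]
Gen 3 (s1^-1): push. Stack: [s3 s1^-1 s1^-1]
Gen 4 (s1): cancels prior s1^-1. Stack: [s3 s1^-1]
Gen 5 (s1): cancels prior s1^-1. Stack: [s3]
Gen 6 (s3^-1): cancels prior s3. Stack: []
Reduced word: (empty)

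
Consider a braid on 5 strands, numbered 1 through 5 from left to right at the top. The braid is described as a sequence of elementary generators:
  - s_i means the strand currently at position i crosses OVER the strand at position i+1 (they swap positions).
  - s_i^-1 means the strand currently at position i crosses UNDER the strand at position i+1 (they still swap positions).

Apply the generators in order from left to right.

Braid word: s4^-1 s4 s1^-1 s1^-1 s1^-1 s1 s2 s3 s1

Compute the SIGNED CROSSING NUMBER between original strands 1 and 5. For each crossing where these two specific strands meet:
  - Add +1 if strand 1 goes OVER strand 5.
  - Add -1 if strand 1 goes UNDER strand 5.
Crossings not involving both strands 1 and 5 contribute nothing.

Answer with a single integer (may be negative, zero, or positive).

Gen 1: crossing 4x5. Both 1&5? no. Sum: 0
Gen 2: crossing 5x4. Both 1&5? no. Sum: 0
Gen 3: crossing 1x2. Both 1&5? no. Sum: 0
Gen 4: crossing 2x1. Both 1&5? no. Sum: 0
Gen 5: crossing 1x2. Both 1&5? no. Sum: 0
Gen 6: crossing 2x1. Both 1&5? no. Sum: 0
Gen 7: crossing 2x3. Both 1&5? no. Sum: 0
Gen 8: crossing 2x4. Both 1&5? no. Sum: 0
Gen 9: crossing 1x3. Both 1&5? no. Sum: 0

Answer: 0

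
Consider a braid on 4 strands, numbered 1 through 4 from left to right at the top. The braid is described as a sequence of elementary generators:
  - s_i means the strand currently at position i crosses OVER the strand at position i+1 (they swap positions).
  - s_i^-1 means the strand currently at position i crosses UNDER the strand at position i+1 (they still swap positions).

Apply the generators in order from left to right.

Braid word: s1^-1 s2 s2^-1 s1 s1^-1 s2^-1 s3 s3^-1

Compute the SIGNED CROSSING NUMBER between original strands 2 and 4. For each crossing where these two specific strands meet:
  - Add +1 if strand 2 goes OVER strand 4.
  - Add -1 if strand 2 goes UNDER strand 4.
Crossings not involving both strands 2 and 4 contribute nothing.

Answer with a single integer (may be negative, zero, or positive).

Gen 1: crossing 1x2. Both 2&4? no. Sum: 0
Gen 2: crossing 1x3. Both 2&4? no. Sum: 0
Gen 3: crossing 3x1. Both 2&4? no. Sum: 0
Gen 4: crossing 2x1. Both 2&4? no. Sum: 0
Gen 5: crossing 1x2. Both 2&4? no. Sum: 0
Gen 6: crossing 1x3. Both 2&4? no. Sum: 0
Gen 7: crossing 1x4. Both 2&4? no. Sum: 0
Gen 8: crossing 4x1. Both 2&4? no. Sum: 0

Answer: 0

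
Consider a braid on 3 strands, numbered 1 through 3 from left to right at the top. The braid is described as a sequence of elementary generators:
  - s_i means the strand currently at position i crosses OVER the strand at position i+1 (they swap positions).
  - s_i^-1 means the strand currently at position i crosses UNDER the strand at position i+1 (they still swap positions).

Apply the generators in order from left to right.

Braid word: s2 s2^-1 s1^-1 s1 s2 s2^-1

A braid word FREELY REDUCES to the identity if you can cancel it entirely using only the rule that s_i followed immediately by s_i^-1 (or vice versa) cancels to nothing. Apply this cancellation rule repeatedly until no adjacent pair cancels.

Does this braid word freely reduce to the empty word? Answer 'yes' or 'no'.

Gen 1 (s2): push. Stack: [s2]
Gen 2 (s2^-1): cancels prior s2. Stack: []
Gen 3 (s1^-1): push. Stack: [s1^-1]
Gen 4 (s1): cancels prior s1^-1. Stack: []
Gen 5 (s2): push. Stack: [s2]
Gen 6 (s2^-1): cancels prior s2. Stack: []
Reduced word: (empty)

Answer: yes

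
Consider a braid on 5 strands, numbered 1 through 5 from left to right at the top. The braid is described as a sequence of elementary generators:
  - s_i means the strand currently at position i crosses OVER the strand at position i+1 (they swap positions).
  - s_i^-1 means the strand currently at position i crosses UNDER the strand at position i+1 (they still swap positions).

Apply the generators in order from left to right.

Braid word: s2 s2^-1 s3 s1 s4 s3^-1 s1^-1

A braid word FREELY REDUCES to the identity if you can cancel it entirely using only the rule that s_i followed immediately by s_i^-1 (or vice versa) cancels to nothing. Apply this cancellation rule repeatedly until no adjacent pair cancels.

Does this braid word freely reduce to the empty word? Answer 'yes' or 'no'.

Answer: no

Derivation:
Gen 1 (s2): push. Stack: [s2]
Gen 2 (s2^-1): cancels prior s2. Stack: []
Gen 3 (s3): push. Stack: [s3]
Gen 4 (s1): push. Stack: [s3 s1]
Gen 5 (s4): push. Stack: [s3 s1 s4]
Gen 6 (s3^-1): push. Stack: [s3 s1 s4 s3^-1]
Gen 7 (s1^-1): push. Stack: [s3 s1 s4 s3^-1 s1^-1]
Reduced word: s3 s1 s4 s3^-1 s1^-1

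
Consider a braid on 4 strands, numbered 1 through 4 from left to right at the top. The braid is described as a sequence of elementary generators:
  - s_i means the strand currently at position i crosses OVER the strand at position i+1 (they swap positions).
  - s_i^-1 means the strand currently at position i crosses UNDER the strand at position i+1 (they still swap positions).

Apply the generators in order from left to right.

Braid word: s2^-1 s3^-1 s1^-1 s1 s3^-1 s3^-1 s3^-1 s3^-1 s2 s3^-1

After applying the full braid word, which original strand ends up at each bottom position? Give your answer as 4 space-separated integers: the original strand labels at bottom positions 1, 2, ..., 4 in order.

Gen 1 (s2^-1): strand 2 crosses under strand 3. Perm now: [1 3 2 4]
Gen 2 (s3^-1): strand 2 crosses under strand 4. Perm now: [1 3 4 2]
Gen 3 (s1^-1): strand 1 crosses under strand 3. Perm now: [3 1 4 2]
Gen 4 (s1): strand 3 crosses over strand 1. Perm now: [1 3 4 2]
Gen 5 (s3^-1): strand 4 crosses under strand 2. Perm now: [1 3 2 4]
Gen 6 (s3^-1): strand 2 crosses under strand 4. Perm now: [1 3 4 2]
Gen 7 (s3^-1): strand 4 crosses under strand 2. Perm now: [1 3 2 4]
Gen 8 (s3^-1): strand 2 crosses under strand 4. Perm now: [1 3 4 2]
Gen 9 (s2): strand 3 crosses over strand 4. Perm now: [1 4 3 2]
Gen 10 (s3^-1): strand 3 crosses under strand 2. Perm now: [1 4 2 3]

Answer: 1 4 2 3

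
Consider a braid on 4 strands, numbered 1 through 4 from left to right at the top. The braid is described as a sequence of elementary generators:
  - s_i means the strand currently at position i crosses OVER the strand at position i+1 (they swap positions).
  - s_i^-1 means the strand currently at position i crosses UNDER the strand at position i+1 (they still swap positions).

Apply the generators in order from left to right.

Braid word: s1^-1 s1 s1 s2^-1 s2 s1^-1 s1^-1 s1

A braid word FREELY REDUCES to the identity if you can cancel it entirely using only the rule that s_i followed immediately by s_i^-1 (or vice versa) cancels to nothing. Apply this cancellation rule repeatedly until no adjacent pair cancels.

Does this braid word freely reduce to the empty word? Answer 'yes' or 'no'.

Answer: yes

Derivation:
Gen 1 (s1^-1): push. Stack: [s1^-1]
Gen 2 (s1): cancels prior s1^-1. Stack: []
Gen 3 (s1): push. Stack: [s1]
Gen 4 (s2^-1): push. Stack: [s1 s2^-1]
Gen 5 (s2): cancels prior s2^-1. Stack: [s1]
Gen 6 (s1^-1): cancels prior s1. Stack: []
Gen 7 (s1^-1): push. Stack: [s1^-1]
Gen 8 (s1): cancels prior s1^-1. Stack: []
Reduced word: (empty)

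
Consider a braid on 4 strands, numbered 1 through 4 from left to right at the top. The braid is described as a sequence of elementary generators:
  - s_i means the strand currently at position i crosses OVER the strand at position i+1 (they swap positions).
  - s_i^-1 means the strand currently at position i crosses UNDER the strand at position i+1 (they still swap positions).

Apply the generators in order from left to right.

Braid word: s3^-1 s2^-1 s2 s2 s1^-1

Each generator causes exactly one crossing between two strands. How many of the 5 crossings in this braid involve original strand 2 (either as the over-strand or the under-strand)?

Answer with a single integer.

Answer: 3

Derivation:
Gen 1: crossing 3x4. Involves strand 2? no. Count so far: 0
Gen 2: crossing 2x4. Involves strand 2? yes. Count so far: 1
Gen 3: crossing 4x2. Involves strand 2? yes. Count so far: 2
Gen 4: crossing 2x4. Involves strand 2? yes. Count so far: 3
Gen 5: crossing 1x4. Involves strand 2? no. Count so far: 3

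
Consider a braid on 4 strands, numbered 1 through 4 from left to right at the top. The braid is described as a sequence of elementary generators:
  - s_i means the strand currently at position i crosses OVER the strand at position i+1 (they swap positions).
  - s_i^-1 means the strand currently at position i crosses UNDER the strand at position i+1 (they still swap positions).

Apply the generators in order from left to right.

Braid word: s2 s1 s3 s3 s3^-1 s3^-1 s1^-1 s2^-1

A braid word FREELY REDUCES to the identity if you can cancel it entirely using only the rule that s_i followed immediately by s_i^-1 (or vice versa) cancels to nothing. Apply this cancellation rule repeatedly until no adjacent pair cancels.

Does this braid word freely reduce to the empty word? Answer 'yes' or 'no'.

Answer: yes

Derivation:
Gen 1 (s2): push. Stack: [s2]
Gen 2 (s1): push. Stack: [s2 s1]
Gen 3 (s3): push. Stack: [s2 s1 s3]
Gen 4 (s3): push. Stack: [s2 s1 s3 s3]
Gen 5 (s3^-1): cancels prior s3. Stack: [s2 s1 s3]
Gen 6 (s3^-1): cancels prior s3. Stack: [s2 s1]
Gen 7 (s1^-1): cancels prior s1. Stack: [s2]
Gen 8 (s2^-1): cancels prior s2. Stack: []
Reduced word: (empty)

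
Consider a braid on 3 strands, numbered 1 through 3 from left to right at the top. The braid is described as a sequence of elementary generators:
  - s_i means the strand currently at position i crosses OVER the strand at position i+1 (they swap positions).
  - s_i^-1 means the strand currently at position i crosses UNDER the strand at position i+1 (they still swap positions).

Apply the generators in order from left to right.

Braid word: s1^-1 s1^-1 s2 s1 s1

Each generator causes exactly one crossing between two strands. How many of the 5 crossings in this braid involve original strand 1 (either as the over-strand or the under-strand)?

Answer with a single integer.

Answer: 4

Derivation:
Gen 1: crossing 1x2. Involves strand 1? yes. Count so far: 1
Gen 2: crossing 2x1. Involves strand 1? yes. Count so far: 2
Gen 3: crossing 2x3. Involves strand 1? no. Count so far: 2
Gen 4: crossing 1x3. Involves strand 1? yes. Count so far: 3
Gen 5: crossing 3x1. Involves strand 1? yes. Count so far: 4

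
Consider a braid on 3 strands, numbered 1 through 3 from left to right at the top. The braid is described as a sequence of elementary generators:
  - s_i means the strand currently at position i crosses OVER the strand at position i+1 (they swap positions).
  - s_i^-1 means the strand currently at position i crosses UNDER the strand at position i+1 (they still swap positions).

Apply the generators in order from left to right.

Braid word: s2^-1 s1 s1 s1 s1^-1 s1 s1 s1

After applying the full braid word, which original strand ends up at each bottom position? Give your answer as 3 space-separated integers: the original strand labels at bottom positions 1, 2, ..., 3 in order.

Gen 1 (s2^-1): strand 2 crosses under strand 3. Perm now: [1 3 2]
Gen 2 (s1): strand 1 crosses over strand 3. Perm now: [3 1 2]
Gen 3 (s1): strand 3 crosses over strand 1. Perm now: [1 3 2]
Gen 4 (s1): strand 1 crosses over strand 3. Perm now: [3 1 2]
Gen 5 (s1^-1): strand 3 crosses under strand 1. Perm now: [1 3 2]
Gen 6 (s1): strand 1 crosses over strand 3. Perm now: [3 1 2]
Gen 7 (s1): strand 3 crosses over strand 1. Perm now: [1 3 2]
Gen 8 (s1): strand 1 crosses over strand 3. Perm now: [3 1 2]

Answer: 3 1 2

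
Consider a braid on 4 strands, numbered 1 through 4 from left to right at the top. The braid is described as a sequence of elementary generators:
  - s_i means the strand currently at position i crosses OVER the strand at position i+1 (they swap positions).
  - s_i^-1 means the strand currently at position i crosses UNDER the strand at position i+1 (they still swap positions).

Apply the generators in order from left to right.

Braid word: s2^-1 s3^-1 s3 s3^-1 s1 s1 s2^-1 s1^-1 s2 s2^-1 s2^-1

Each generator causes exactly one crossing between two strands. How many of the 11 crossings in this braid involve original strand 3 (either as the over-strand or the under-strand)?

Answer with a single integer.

Gen 1: crossing 2x3. Involves strand 3? yes. Count so far: 1
Gen 2: crossing 2x4. Involves strand 3? no. Count so far: 1
Gen 3: crossing 4x2. Involves strand 3? no. Count so far: 1
Gen 4: crossing 2x4. Involves strand 3? no. Count so far: 1
Gen 5: crossing 1x3. Involves strand 3? yes. Count so far: 2
Gen 6: crossing 3x1. Involves strand 3? yes. Count so far: 3
Gen 7: crossing 3x4. Involves strand 3? yes. Count so far: 4
Gen 8: crossing 1x4. Involves strand 3? no. Count so far: 4
Gen 9: crossing 1x3. Involves strand 3? yes. Count so far: 5
Gen 10: crossing 3x1. Involves strand 3? yes. Count so far: 6
Gen 11: crossing 1x3. Involves strand 3? yes. Count so far: 7

Answer: 7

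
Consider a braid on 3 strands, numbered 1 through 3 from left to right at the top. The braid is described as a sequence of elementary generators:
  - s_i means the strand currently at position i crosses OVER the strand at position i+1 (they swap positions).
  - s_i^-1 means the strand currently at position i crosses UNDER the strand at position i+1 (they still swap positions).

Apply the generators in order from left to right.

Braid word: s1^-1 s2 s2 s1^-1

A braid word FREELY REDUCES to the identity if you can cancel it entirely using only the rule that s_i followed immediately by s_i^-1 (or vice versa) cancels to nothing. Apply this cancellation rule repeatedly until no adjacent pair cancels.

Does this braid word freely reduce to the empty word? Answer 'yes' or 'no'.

Gen 1 (s1^-1): push. Stack: [s1^-1]
Gen 2 (s2): push. Stack: [s1^-1 s2]
Gen 3 (s2): push. Stack: [s1^-1 s2 s2]
Gen 4 (s1^-1): push. Stack: [s1^-1 s2 s2 s1^-1]
Reduced word: s1^-1 s2 s2 s1^-1

Answer: no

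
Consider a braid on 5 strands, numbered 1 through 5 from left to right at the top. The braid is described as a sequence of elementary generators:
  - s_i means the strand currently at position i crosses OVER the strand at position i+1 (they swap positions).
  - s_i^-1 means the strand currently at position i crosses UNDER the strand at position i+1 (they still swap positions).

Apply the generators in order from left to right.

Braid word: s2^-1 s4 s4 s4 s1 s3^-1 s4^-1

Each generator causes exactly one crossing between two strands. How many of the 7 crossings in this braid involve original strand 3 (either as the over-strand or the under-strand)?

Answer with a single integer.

Answer: 2

Derivation:
Gen 1: crossing 2x3. Involves strand 3? yes. Count so far: 1
Gen 2: crossing 4x5. Involves strand 3? no. Count so far: 1
Gen 3: crossing 5x4. Involves strand 3? no. Count so far: 1
Gen 4: crossing 4x5. Involves strand 3? no. Count so far: 1
Gen 5: crossing 1x3. Involves strand 3? yes. Count so far: 2
Gen 6: crossing 2x5. Involves strand 3? no. Count so far: 2
Gen 7: crossing 2x4. Involves strand 3? no. Count so far: 2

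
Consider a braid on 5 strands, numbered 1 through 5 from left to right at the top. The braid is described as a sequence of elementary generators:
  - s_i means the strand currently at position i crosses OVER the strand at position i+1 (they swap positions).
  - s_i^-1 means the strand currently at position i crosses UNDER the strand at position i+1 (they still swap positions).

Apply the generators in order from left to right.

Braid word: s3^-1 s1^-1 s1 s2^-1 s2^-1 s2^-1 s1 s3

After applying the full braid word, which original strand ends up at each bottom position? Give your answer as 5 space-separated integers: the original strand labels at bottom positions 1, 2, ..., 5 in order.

Gen 1 (s3^-1): strand 3 crosses under strand 4. Perm now: [1 2 4 3 5]
Gen 2 (s1^-1): strand 1 crosses under strand 2. Perm now: [2 1 4 3 5]
Gen 3 (s1): strand 2 crosses over strand 1. Perm now: [1 2 4 3 5]
Gen 4 (s2^-1): strand 2 crosses under strand 4. Perm now: [1 4 2 3 5]
Gen 5 (s2^-1): strand 4 crosses under strand 2. Perm now: [1 2 4 3 5]
Gen 6 (s2^-1): strand 2 crosses under strand 4. Perm now: [1 4 2 3 5]
Gen 7 (s1): strand 1 crosses over strand 4. Perm now: [4 1 2 3 5]
Gen 8 (s3): strand 2 crosses over strand 3. Perm now: [4 1 3 2 5]

Answer: 4 1 3 2 5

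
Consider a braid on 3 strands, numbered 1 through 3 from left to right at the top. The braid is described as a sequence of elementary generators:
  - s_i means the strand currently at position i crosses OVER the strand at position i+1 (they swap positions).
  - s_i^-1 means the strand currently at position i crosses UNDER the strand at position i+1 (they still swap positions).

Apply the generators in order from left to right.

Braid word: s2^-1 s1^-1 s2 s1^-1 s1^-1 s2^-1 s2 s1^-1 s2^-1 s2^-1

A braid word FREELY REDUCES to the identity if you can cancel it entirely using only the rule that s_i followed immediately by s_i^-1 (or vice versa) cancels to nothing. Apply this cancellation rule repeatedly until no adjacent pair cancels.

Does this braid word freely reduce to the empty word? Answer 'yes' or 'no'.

Gen 1 (s2^-1): push. Stack: [s2^-1]
Gen 2 (s1^-1): push. Stack: [s2^-1 s1^-1]
Gen 3 (s2): push. Stack: [s2^-1 s1^-1 s2]
Gen 4 (s1^-1): push. Stack: [s2^-1 s1^-1 s2 s1^-1]
Gen 5 (s1^-1): push. Stack: [s2^-1 s1^-1 s2 s1^-1 s1^-1]
Gen 6 (s2^-1): push. Stack: [s2^-1 s1^-1 s2 s1^-1 s1^-1 s2^-1]
Gen 7 (s2): cancels prior s2^-1. Stack: [s2^-1 s1^-1 s2 s1^-1 s1^-1]
Gen 8 (s1^-1): push. Stack: [s2^-1 s1^-1 s2 s1^-1 s1^-1 s1^-1]
Gen 9 (s2^-1): push. Stack: [s2^-1 s1^-1 s2 s1^-1 s1^-1 s1^-1 s2^-1]
Gen 10 (s2^-1): push. Stack: [s2^-1 s1^-1 s2 s1^-1 s1^-1 s1^-1 s2^-1 s2^-1]
Reduced word: s2^-1 s1^-1 s2 s1^-1 s1^-1 s1^-1 s2^-1 s2^-1

Answer: no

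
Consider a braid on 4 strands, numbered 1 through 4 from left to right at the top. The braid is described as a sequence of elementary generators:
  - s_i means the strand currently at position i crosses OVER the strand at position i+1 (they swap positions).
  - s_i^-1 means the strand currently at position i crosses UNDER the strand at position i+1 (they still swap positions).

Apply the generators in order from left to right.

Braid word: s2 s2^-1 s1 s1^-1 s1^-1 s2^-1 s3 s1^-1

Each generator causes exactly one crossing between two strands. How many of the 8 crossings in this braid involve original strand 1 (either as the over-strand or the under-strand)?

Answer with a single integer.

Gen 1: crossing 2x3. Involves strand 1? no. Count so far: 0
Gen 2: crossing 3x2. Involves strand 1? no. Count so far: 0
Gen 3: crossing 1x2. Involves strand 1? yes. Count so far: 1
Gen 4: crossing 2x1. Involves strand 1? yes. Count so far: 2
Gen 5: crossing 1x2. Involves strand 1? yes. Count so far: 3
Gen 6: crossing 1x3. Involves strand 1? yes. Count so far: 4
Gen 7: crossing 1x4. Involves strand 1? yes. Count so far: 5
Gen 8: crossing 2x3. Involves strand 1? no. Count so far: 5

Answer: 5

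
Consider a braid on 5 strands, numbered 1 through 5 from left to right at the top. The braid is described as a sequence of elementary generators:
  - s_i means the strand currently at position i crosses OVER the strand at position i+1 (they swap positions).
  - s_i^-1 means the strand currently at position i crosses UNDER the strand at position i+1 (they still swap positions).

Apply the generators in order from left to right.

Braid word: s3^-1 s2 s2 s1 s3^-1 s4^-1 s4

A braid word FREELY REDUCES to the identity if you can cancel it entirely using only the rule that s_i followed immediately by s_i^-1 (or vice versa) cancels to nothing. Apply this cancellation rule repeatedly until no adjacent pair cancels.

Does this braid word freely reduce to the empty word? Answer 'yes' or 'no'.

Gen 1 (s3^-1): push. Stack: [s3^-1]
Gen 2 (s2): push. Stack: [s3^-1 s2]
Gen 3 (s2): push. Stack: [s3^-1 s2 s2]
Gen 4 (s1): push. Stack: [s3^-1 s2 s2 s1]
Gen 5 (s3^-1): push. Stack: [s3^-1 s2 s2 s1 s3^-1]
Gen 6 (s4^-1): push. Stack: [s3^-1 s2 s2 s1 s3^-1 s4^-1]
Gen 7 (s4): cancels prior s4^-1. Stack: [s3^-1 s2 s2 s1 s3^-1]
Reduced word: s3^-1 s2 s2 s1 s3^-1

Answer: no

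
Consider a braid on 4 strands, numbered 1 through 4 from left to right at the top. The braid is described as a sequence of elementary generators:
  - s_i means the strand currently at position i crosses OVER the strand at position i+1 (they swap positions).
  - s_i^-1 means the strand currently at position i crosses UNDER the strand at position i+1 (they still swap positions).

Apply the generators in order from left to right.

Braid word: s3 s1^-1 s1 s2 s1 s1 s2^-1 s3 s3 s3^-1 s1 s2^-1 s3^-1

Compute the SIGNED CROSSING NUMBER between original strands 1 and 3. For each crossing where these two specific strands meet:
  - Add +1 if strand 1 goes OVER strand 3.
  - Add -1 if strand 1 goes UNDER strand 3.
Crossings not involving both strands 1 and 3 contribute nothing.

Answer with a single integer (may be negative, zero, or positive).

Gen 1: crossing 3x4. Both 1&3? no. Sum: 0
Gen 2: crossing 1x2. Both 1&3? no. Sum: 0
Gen 3: crossing 2x1. Both 1&3? no. Sum: 0
Gen 4: crossing 2x4. Both 1&3? no. Sum: 0
Gen 5: crossing 1x4. Both 1&3? no. Sum: 0
Gen 6: crossing 4x1. Both 1&3? no. Sum: 0
Gen 7: crossing 4x2. Both 1&3? no. Sum: 0
Gen 8: crossing 4x3. Both 1&3? no. Sum: 0
Gen 9: crossing 3x4. Both 1&3? no. Sum: 0
Gen 10: crossing 4x3. Both 1&3? no. Sum: 0
Gen 11: crossing 1x2. Both 1&3? no. Sum: 0
Gen 12: 1 under 3. Both 1&3? yes. Contrib: -1. Sum: -1
Gen 13: crossing 1x4. Both 1&3? no. Sum: -1

Answer: -1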